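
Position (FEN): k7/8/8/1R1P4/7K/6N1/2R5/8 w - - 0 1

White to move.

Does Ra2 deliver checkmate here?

yes

After Ra2: black king on a8; in check: yes, from the white rook on a2.
King squares — a7: attacked by Ra2; b7: attacked by Rb5; b8: attacked by Rb5.
Black has no legal moves → checkmate.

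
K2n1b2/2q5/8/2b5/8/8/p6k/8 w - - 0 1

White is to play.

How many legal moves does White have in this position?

0

White to move; king on a8.
In check: no.
Legal moves: none.
Count: 0.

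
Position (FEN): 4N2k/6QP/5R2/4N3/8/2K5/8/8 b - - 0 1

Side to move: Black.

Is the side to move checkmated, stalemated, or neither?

Black to move; black king on h8.
In check: yes, from the white queen on g7.
King squares — g7: attacked by Ne8; h7: attacked by Qg7; g8: attacked by Qg7.
Legal moves for Black: none.
In check with no legal moves → checkmate.

checkmate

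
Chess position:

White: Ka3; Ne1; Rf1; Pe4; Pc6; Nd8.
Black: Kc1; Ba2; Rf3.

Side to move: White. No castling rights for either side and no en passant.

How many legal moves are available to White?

White to move; king on a3.
In check: yes, from the black rook on f3.
Legal moves: Kb4, Ka4, Kxa2, Rxf3, Nxf3+, Nd3+.
Count: 6.

6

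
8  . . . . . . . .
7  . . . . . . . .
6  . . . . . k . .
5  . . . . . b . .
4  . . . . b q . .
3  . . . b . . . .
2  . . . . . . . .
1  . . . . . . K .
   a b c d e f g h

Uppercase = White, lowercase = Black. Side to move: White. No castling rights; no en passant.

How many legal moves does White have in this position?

0

White to move; king on g1.
In check: no.
Legal moves: none.
Count: 0.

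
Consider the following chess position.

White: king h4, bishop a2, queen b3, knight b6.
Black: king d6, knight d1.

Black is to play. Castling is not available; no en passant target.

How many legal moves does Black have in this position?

9

Black to move; king on d6.
In check: no.
Legal moves: Ke7, Kc7, Kc6, Ke5, Kc5, Ne3, Nc3, Nf2, Nb2.
Count: 9.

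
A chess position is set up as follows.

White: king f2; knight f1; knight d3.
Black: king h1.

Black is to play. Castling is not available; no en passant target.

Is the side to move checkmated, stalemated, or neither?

stalemate

Black to move; black king on h1.
In check: no.
King squares — g1: attacked by Kf2; g2: attacked by Kf2; h2: attacked by Nf1.
Legal moves for Black: none.
Not in check and no legal moves → stalemate.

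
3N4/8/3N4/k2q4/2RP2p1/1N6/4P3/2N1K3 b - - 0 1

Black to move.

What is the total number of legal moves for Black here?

Black to move; king on a5.
In check: yes, from the white knight on b3.
Legal moves: Kb6, Ka6.
Count: 2.

2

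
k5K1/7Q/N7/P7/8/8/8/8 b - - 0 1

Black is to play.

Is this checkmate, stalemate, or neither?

stalemate

Black to move; black king on a8.
In check: no.
King squares — a7: attacked by Qh7; b7: attacked by Qh7; b8: attacked by Na6.
Legal moves for Black: none.
Not in check and no legal moves → stalemate.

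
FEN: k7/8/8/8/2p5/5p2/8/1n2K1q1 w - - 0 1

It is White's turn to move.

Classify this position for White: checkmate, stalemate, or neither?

White to move; white king on e1.
In check: yes, from the black queen on g1.
King squares — d1: attacked by Qg1; f1: attacked by Qg1; d2: attacked by Nb1; e2: attacked by Pf3; f2: attacked by Qg1.
Legal moves for White: none.
In check with no legal moves → checkmate.

checkmate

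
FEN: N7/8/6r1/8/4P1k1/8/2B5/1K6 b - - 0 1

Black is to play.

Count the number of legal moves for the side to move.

Black to move; king on g4.
In check: no.
Legal moves: Rg8, Rg7, Rh6, Rf6, Re6, Rd6, Rc6, Rb6+, Ra6, Rg5, Kh5, Kg5, Kh4, Kf4, Kh3, Kg3, Kf3.
Count: 17.

17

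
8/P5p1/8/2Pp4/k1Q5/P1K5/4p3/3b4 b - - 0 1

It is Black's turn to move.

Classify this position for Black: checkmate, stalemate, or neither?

neither

Black to move; black king on a4.
In check: yes, from the white queen on c4.
King squares — a3: available; b3: attacked by Kc3; b4: attacked by Pa3; a5: available; b5: attacked by Qc4.
Legal moves for Black: Ka5, Kxa3, dxc4.
Black is in check but has 3 legal moves → neither.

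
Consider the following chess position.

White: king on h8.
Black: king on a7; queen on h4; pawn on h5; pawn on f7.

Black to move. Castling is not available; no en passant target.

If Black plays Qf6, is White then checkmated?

no

After Qf6: white king on h8; in check: yes, from the black queen on f6.
White has 2 legal replies: Kg8, Kh7.
In check but a legal move exists → not checkmate.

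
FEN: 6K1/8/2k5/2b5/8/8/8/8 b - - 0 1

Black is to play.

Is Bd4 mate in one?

no

After Bd4: white king on g8; in check: no.
White is not in check, so this cannot be checkmate.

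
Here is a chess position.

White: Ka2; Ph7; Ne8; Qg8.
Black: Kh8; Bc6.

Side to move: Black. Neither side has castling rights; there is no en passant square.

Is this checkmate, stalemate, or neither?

checkmate

Black to move; black king on h8.
In check: yes, from the white queen on g8.
King squares — g7: attacked by Ne8; h7: attacked by Qg8; g8: attacked by Ph7.
Legal moves for Black: none.
In check with no legal moves → checkmate.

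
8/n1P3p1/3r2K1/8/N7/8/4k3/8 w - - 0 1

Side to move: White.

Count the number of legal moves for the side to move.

6

White to move; king on g6.
In check: yes, from the black rook on d6.
Legal moves: Kh7, Kxg7, Kf7, Kh5, Kg5, Kf5.
Count: 6.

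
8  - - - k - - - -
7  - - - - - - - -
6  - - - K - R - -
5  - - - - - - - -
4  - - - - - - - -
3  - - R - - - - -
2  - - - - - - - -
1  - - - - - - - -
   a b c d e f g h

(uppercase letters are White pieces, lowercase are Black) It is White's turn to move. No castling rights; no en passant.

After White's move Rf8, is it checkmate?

After Rf8: black king on d8; in check: yes, from the white rook on f8.
King squares — c7: attacked by Rc3; d7: attacked by Kd6; e7: attacked by Kd6; c8: attacked by Rc3; e8: attacked by Rf8.
Black has no legal moves → checkmate.

yes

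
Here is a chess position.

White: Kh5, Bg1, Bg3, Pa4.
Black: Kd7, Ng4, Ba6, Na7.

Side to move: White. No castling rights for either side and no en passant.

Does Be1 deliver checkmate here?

no

After Be1: black king on d7; in check: no.
Black is not in check, so this cannot be checkmate.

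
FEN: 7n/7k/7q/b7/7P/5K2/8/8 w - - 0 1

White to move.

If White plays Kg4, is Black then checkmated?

After Kg4: black king on h7; in check: no.
Black is not in check, so this cannot be checkmate.

no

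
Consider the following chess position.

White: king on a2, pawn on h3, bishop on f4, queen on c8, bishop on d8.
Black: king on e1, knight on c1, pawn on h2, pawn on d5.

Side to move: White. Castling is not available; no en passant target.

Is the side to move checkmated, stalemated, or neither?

White to move; white king on a2.
In check: yes, from the black knight on c1.
Legal moves for White: Ka3, Kb2, Kb1, Ka1, Qxc1+, Bxc1.
White is in check but has 6 legal moves → neither.

neither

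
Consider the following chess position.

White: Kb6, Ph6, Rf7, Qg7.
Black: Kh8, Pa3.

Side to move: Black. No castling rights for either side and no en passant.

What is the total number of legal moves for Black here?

0

Black to move; king on h8.
In check: yes, from the white queen on g7.
Legal moves: none.
Count: 0.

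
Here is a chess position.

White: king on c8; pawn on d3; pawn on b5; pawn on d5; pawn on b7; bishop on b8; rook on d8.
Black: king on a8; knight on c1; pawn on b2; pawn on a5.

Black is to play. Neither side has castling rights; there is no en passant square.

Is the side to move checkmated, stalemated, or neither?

Black to move; black king on a8.
In check: yes, from the white pawn on b7.
King squares — a7: attacked by Bb8; b7: attacked by Kc8; b8: attacked by Kc8.
Legal moves for Black: none.
In check with no legal moves → checkmate.

checkmate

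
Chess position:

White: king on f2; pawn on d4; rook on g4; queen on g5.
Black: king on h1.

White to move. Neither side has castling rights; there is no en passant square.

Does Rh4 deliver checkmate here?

After Rh4: black king on h1; in check: yes, from the white rook on h4.
King squares — g1: attacked by Kf2; g2: attacked by Kf2; h2: attacked by Rh4.
Black has no legal moves → checkmate.

yes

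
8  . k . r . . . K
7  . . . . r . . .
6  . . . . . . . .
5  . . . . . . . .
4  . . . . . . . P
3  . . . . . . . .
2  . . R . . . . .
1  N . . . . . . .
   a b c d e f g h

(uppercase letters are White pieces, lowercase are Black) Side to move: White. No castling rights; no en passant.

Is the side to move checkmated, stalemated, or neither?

checkmate

White to move; white king on h8.
In check: yes, from the black rook on d8.
King squares — g7: attacked by Re7; h7: attacked by Re7; g8: attacked by Rd8.
Legal moves for White: none.
In check with no legal moves → checkmate.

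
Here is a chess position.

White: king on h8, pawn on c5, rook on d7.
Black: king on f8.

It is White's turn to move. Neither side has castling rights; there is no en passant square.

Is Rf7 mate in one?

no

After Rf7: black king on f8; in check: yes, from the white rook on f7.
Black has 2 legal replies: Ke8, Kxf7.
In check but a legal move exists → not checkmate.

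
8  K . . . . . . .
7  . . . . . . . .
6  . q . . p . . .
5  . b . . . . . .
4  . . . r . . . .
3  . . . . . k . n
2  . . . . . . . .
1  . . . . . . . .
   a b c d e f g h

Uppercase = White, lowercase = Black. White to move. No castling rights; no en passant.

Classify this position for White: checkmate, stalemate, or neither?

stalemate

White to move; white king on a8.
In check: no.
King squares — a7: attacked by Qb6; b7: attacked by Qb6; b8: attacked by Qb6.
Legal moves for White: none.
Not in check and no legal moves → stalemate.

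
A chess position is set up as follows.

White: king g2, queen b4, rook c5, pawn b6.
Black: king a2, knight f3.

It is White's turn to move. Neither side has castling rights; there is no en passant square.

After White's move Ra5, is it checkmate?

After Ra5: black king on a2; in check: yes, from the white rook on a5.
King squares — a1: attacked by Ra5; b1: attacked by Qb4; b2: attacked by Qb4; a3: attacked by Qb4; b3: attacked by Qb4.
Black has no legal moves → checkmate.

yes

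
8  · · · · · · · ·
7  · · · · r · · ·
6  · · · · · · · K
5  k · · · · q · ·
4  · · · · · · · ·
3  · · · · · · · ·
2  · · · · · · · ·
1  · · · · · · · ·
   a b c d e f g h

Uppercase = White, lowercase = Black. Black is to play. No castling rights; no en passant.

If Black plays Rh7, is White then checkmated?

After Rh7: white king on h6; in check: yes, from the black rook on h7.
King squares — g5: attacked by Qf5; h5: attacked by Qf5; g6: attacked by Qf5; g7: attacked by Rh7; h7: attacked by Qf5.
White has no legal moves → checkmate.

yes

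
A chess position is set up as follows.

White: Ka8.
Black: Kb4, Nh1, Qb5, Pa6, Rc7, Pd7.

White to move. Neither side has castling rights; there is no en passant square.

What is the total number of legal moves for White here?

White to move; king on a8.
In check: no.
Legal moves: none.
Count: 0.

0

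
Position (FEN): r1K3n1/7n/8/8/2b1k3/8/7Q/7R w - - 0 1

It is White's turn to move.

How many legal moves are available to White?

4

White to move; king on c8.
In check: yes, from the black rook on a8.
Legal moves: Kd7, Kc7, Kb7, Qb8.
Count: 4.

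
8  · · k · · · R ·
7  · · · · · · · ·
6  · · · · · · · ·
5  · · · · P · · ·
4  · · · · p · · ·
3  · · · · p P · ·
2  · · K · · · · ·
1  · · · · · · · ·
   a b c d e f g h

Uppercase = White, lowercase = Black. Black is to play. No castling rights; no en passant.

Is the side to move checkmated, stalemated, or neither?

neither

Black to move; black king on c8.
In check: yes, from the white rook on g8.
Legal moves for Black: Kd7, Kc7, Kb7.
Black is in check but has 3 legal moves → neither.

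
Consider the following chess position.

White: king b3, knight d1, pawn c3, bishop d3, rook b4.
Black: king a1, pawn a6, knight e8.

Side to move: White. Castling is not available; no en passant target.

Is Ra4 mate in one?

yes

After Ra4: black king on a1; in check: yes, from the white rook on a4.
King squares — b1: attacked by Bd3; a2: attacked by Kb3; b2: attacked by Nd1.
Black has no legal moves → checkmate.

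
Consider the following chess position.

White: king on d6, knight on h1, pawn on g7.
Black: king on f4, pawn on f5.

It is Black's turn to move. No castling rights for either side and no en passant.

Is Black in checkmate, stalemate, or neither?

neither

Black to move; black king on f4.
In check: no.
Legal moves for Black: Kg5, Kg4, Ke4, Kf3, Ke3.
Black has 5 legal moves and is not in check → neither.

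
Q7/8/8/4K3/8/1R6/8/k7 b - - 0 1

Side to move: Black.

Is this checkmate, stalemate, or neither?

Black to move; black king on a1.
In check: yes, from the white queen on a8.
King squares — b1: attacked by Rb3; a2: attacked by Qa8; b2: attacked by Rb3.
Legal moves for Black: none.
In check with no legal moves → checkmate.

checkmate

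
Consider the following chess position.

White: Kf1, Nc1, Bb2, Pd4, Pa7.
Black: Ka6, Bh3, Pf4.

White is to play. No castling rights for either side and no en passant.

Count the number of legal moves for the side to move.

4

White to move; king on f1.
In check: yes, from the black bishop on h3.
Legal moves: Kf2, Ke2, Kg1, Ke1.
Count: 4.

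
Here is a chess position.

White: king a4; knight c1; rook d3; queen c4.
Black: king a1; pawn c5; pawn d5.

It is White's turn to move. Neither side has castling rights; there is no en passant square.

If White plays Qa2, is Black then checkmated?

yes

After Qa2: black king on a1; in check: yes, from the white queen on a2.
King squares — b1: attacked by Qa2; a2: attacked by Nc1; b2: attacked by Qa2.
Black has no legal moves → checkmate.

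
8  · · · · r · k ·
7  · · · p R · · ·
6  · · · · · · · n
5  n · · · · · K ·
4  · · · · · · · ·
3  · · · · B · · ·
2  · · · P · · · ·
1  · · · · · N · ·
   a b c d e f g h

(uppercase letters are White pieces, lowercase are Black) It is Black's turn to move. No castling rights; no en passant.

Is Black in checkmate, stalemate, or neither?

Black to move; black king on g8.
In check: no.
Legal moves for Black: Kh8, Kf8, Rf8, Rd8, Rc8, Rb8, Ra8, Rxe7, Nf7+, Nf5, Ng4, Nb7, Nc6, Nc4, Nb3, d6, d5.
Black has 17 legal moves and is not in check → neither.

neither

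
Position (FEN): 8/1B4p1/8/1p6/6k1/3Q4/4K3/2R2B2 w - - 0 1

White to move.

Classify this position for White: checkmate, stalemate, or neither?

White to move; white king on e2.
In check: no.
Legal moves for White include: Bc8+, Ba8, Bc6, Ba6, Bd5, Be4, Bf3+, Bbg2, Bh1, Qd8, Qh7, Qd7+, Qg6+, Qd6, Qf5+, Qd5, Qxb5, Qe4+, ... (list truncated; more exist).
White has legal moves and is not in check → neither.

neither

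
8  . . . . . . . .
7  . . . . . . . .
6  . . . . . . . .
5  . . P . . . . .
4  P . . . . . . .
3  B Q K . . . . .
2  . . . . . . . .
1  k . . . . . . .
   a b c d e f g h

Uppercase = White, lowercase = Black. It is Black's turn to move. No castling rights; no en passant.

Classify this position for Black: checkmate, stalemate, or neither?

Black to move; black king on a1.
In check: no.
King squares — b1: attacked by Qb3; a2: attacked by Qb3; b2: attacked by Ba3.
Legal moves for Black: none.
Not in check and no legal moves → stalemate.

stalemate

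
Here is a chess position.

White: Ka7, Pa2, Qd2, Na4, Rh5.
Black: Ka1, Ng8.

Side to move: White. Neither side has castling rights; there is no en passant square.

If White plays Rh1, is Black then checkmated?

After Rh1: black king on a1; in check: yes, from the white rook on h1.
King squares — b1: attacked by Rh1; a2: attacked by Qd2; b2: attacked by Qd2.
Black has no legal moves → checkmate.

yes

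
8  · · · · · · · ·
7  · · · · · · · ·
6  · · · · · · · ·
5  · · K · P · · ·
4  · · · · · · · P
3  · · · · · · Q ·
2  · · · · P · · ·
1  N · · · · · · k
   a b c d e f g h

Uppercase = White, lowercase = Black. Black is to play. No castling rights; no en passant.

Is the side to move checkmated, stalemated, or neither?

Black to move; black king on h1.
In check: no.
King squares — g1: attacked by Qg3; g2: attacked by Qg3; h2: attacked by Qg3.
Legal moves for Black: none.
Not in check and no legal moves → stalemate.

stalemate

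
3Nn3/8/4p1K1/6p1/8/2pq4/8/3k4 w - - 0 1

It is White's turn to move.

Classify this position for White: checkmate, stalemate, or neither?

White to move; white king on g6.
In check: yes, from the black queen on d3.
King squares — f5: attacked by Qd3; g5: available; h5: available; f6: attacked by Ne8; h6: available; f7: available; g7: attacked by Ne8; h7: attacked by Qd3.
Legal moves for White: Kf7, Kh6, Kh5, Kxg5.
White is in check but has 4 legal moves → neither.

neither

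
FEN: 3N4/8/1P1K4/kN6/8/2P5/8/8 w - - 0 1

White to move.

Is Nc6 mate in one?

no

After Nc6: black king on a5; in check: yes, from the white knight on c6.
Black has 4 legal replies: Kxb6, Ka6, Kxb5, Ka4.
In check but a legal move exists → not checkmate.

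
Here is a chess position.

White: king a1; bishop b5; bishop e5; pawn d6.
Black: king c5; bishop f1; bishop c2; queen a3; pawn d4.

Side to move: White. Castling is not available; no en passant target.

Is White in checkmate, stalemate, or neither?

checkmate

White to move; white king on a1.
In check: yes, from the black queen on a3.
King squares — b1: attacked by Bc2; a2: attacked by Qa3; b2: attacked by Qa3.
Legal moves for White: none.
In check with no legal moves → checkmate.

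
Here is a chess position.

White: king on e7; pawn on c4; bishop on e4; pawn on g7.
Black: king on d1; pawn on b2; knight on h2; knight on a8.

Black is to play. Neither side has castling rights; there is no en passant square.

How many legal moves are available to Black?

13

Black to move; king on d1.
In check: no.
Legal moves: Nc7, Nb6, Ng4, Nf3, Nf1, Ke2, Kd2, Ke1, Kc1, b1=Q, b1=R, b1=B, b1=N.
Count: 13.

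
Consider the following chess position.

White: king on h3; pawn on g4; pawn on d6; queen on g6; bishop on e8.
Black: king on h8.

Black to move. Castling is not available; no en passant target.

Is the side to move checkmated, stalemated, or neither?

stalemate

Black to move; black king on h8.
In check: no.
King squares — g7: attacked by Qg6; h7: attacked by Qg6; g8: attacked by Qg6.
Legal moves for Black: none.
Not in check and no legal moves → stalemate.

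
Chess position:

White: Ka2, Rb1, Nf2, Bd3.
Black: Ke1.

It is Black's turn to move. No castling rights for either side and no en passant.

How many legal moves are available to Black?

2

Black to move; king on e1.
In check: yes, from the white rook on b1.
Legal moves: Kxf2, Kd2.
Count: 2.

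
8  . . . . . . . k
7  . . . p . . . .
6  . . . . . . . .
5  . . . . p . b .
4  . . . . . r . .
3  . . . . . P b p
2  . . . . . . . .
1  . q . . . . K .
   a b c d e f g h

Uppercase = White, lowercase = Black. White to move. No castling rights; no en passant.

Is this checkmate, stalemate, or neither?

checkmate

White to move; white king on g1.
In check: yes, from the black queen on b1.
King squares — f1: attacked by Qb1; h1: attacked by Qb1; f2: attacked by Bg3; g2: attacked by Ph3; h2: attacked by Bg3.
Legal moves for White: none.
In check with no legal moves → checkmate.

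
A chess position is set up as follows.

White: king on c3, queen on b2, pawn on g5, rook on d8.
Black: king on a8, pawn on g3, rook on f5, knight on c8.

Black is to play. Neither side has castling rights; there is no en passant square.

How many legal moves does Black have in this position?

15

Black to move; king on a8.
In check: no.
Legal moves: Ka7, Rf8, Rf7, Rf6, Rxg5, Re5, Rd5, Rc5+, Rb5, Ra5, Rf4, Rf3+, Rf2, Rf1, g2.
Count: 15.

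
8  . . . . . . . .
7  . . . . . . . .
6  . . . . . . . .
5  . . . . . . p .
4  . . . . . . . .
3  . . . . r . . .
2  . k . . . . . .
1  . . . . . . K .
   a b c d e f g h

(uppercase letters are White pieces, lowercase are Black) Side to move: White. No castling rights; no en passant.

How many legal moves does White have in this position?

White to move; king on g1.
In check: no.
Legal moves: Kh2, Kg2, Kf2, Kh1, Kf1.
Count: 5.

5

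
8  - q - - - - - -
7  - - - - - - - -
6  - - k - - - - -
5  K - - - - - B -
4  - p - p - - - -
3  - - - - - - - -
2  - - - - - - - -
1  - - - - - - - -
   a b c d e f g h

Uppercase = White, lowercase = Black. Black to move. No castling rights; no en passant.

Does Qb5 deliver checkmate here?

After Qb5: white king on a5; in check: yes, from the black queen on b5.
King squares — a4: attacked by Qb5; b4: attacked by Qb5; b5: attacked by Kc6; a6: attacked by Qb5; b6: attacked by Qb5.
White has no legal moves → checkmate.

yes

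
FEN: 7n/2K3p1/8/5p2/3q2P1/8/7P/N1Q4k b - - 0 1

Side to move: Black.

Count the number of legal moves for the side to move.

Black to move; king on h1.
In check: yes, from the white queen on c1.
Legal moves: Kxh2, Kg2, Qg1, Qd1.
Count: 4.

4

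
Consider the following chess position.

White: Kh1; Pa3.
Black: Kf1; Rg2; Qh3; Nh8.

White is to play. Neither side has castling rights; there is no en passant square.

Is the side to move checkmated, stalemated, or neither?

checkmate

White to move; white king on h1.
In check: yes, from the black queen on h3.
King squares — g1: attacked by Kf1; g2: attacked by Kf1; h2: attacked by Rg2.
Legal moves for White: none.
In check with no legal moves → checkmate.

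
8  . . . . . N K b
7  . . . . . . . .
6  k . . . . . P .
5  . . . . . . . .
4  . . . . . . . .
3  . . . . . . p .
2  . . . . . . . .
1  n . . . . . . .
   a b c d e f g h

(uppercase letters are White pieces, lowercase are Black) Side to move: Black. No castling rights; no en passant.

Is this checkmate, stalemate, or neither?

neither

Black to move; black king on a6.
In check: no.
Legal moves for Black: Bg7, Bf6, Be5, Bd4, Bc3, Bb2, Kb7, Ka7, Kb6, Kb5, Ka5, Nb3, Nc2, g2.
Black has 14 legal moves and is not in check → neither.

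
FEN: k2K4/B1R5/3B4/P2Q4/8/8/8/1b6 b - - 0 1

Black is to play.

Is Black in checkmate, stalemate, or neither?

checkmate

Black to move; black king on a8.
In check: yes, from the white queen on d5.
King squares — a7: attacked by Rc7; b7: attacked by Qd5; b8: attacked by Ba7.
Legal moves for Black: none.
In check with no legal moves → checkmate.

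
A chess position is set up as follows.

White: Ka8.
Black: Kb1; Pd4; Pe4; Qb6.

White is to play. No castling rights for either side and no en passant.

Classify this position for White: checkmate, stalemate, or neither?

stalemate

White to move; white king on a8.
In check: no.
King squares — a7: attacked by Qb6; b7: attacked by Qb6; b8: attacked by Qb6.
Legal moves for White: none.
Not in check and no legal moves → stalemate.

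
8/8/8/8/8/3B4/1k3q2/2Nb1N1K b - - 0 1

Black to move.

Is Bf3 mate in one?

After Bf3: white king on h1; in check: yes, from the black bishop on f3.
King squares — g1: attacked by Qf2; g2: attacked by Qf2; h2: attacked by Qf2.
White has no legal moves → checkmate.

yes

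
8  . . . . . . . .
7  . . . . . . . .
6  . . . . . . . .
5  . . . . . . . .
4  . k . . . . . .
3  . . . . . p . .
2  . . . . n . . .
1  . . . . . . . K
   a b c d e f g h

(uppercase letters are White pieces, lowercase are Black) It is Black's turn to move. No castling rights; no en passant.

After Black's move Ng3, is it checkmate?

After Ng3: white king on h1; in check: yes, from the black knight on g3.
White has 2 legal replies: Kh2, Kg1.
In check but a legal move exists → not checkmate.

no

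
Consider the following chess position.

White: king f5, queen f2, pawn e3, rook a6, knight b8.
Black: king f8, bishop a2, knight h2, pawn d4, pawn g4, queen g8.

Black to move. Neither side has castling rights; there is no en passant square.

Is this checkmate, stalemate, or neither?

Black to move; black king on f8.
In check: no.
Legal moves for Black include: Qh8, Qh7+, Qg7, Qf7+, Qg6+, Qe6+, Qg5+, Qd5+, Qc4, Qb3, Ke8, Kg7, Kf7, Ke7, Nf3, Nf1, Bf7, Be6+, ... (list truncated; more exist).
Black has legal moves and is not in check → neither.

neither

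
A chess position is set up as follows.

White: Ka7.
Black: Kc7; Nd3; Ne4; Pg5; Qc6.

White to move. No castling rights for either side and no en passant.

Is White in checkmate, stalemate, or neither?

stalemate

White to move; white king on a7.
In check: no.
King squares — a6: attacked by Qc6; b6: attacked by Qc6; b7: attacked by Qc6; a8: attacked by Qc6; b8: attacked by Kc7.
Legal moves for White: none.
Not in check and no legal moves → stalemate.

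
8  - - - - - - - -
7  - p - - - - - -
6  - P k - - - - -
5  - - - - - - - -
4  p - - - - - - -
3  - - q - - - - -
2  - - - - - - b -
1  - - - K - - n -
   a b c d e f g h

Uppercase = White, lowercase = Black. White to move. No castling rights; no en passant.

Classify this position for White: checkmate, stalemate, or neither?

White to move; white king on d1.
In check: no.
King squares — c1: attacked by Qc3; e1: attacked by Qc3; c2: attacked by Qc3; d2: attacked by Qc3; e2: attacked by Ng1.
Legal moves for White: none.
Not in check and no legal moves → stalemate.

stalemate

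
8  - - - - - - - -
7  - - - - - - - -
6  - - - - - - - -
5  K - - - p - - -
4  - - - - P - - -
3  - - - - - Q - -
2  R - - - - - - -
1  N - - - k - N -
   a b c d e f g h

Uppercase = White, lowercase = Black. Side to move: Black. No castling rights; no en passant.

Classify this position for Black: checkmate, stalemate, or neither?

stalemate

Black to move; black king on e1.
In check: no.
King squares — d1: attacked by Qf3; f1: attacked by Qf3; d2: attacked by Ra2; e2: attacked by Ng1; f2: attacked by Ra2.
Legal moves for Black: none.
Not in check and no legal moves → stalemate.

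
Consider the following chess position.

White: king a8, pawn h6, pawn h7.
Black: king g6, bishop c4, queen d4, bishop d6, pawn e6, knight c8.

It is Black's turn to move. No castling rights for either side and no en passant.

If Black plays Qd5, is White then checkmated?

yes

After Qd5: white king on a8; in check: yes, from the black queen on d5.
King squares — a7: attacked by Nc8; b7: attacked by Qd5; b8: attacked by Bd6.
White has no legal moves → checkmate.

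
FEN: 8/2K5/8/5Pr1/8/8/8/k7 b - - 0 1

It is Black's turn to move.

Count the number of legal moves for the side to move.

12

Black to move; king on a1.
In check: no.
Legal moves: Rg8, Rg7+, Rg6, Rh5, Rxf5, Rg4, Rg3, Rg2, Rg1, Kb2, Ka2, Kb1.
Count: 12.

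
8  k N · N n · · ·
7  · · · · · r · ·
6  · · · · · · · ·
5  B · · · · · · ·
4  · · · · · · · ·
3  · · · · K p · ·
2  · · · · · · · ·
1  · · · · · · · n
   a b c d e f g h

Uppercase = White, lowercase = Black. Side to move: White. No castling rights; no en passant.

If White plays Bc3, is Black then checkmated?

After Bc3: black king on a8; in check: no.
Black is not in check, so this cannot be checkmate.

no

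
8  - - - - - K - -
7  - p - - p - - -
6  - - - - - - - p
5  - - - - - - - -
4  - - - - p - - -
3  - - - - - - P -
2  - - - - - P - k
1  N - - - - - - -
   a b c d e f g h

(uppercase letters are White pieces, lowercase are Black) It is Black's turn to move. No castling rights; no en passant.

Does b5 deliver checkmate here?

no

After b5: white king on f8; in check: no.
White is not in check, so this cannot be checkmate.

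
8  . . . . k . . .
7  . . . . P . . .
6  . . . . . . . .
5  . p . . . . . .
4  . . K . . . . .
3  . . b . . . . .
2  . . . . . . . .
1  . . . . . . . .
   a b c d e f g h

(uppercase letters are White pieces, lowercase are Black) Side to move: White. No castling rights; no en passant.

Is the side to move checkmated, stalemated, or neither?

White to move; white king on c4.
In check: yes, from the black pawn on b5.
King squares — b3: available; c3: available; d3: available; b4: attacked by Bc3; d4: attacked by Bc3; b5: available; c5: available; d5: available.
Legal moves for White: Kd5, Kc5, Kxb5, Kd3, Kxc3, Kb3.
White is in check but has 6 legal moves → neither.

neither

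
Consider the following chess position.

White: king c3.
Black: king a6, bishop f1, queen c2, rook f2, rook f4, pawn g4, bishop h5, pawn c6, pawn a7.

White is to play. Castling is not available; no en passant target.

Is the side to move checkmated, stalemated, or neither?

White to move; white king on c3.
In check: yes, from the black queen on c2.
King squares — b2: attacked by Qc2; c2: attacked by Rf2; d2: attacked by Qc2; b3: attacked by Qc2; d3: attacked by Bf1; b4: attacked by Rf4; c4: attacked by Bf1; d4: attacked by Rf4.
Legal moves for White: none.
In check with no legal moves → checkmate.

checkmate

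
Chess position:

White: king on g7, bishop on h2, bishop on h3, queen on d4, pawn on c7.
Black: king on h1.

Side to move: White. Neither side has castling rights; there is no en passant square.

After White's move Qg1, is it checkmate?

After Qg1: black king on h1; in check: yes, from the white queen on g1.
King squares — g1: attacked by Bh2; g2: attacked by Qg1; h2: attacked by Qg1.
Black has no legal moves → checkmate.

yes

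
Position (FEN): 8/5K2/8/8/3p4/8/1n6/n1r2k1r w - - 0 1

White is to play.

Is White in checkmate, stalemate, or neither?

White to move; white king on f7.
In check: no.
Legal moves for White: Kg8, Kf8, Ke8, Kg7, Ke7, Kg6, Kf6, Ke6.
White has 8 legal moves and is not in check → neither.

neither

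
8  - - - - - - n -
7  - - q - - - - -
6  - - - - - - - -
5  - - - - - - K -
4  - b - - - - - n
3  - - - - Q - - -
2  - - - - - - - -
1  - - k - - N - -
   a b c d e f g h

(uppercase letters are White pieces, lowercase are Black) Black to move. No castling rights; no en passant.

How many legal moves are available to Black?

Black to move; king on c1.
In check: yes, from the white queen on e3.
Legal moves: Kc2, Kb2, Kd1, Kb1, Bd2.
Count: 5.

5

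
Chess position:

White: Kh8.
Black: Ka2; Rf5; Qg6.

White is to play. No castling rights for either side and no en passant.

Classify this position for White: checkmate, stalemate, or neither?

White to move; white king on h8.
In check: no.
King squares — g7: attacked by Qg6; h7: attacked by Qg6; g8: attacked by Qg6.
Legal moves for White: none.
Not in check and no legal moves → stalemate.

stalemate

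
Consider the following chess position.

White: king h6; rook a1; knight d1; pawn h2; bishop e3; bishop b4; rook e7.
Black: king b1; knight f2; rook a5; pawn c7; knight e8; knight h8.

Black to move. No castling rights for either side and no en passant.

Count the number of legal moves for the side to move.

Black to move; king on b1.
In check: yes, from the white rook on a1.
Legal moves: Kc2, Kxa1, Rxa1.
Count: 3.

3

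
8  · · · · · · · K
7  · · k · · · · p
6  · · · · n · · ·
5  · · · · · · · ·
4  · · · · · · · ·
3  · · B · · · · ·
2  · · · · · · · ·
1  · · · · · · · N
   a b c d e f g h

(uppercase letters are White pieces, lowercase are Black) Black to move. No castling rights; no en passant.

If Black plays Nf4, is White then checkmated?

After Nf4: white king on h8; in check: no.
White is not in check, so this cannot be checkmate.

no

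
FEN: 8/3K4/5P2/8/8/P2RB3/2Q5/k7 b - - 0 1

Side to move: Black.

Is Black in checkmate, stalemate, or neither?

Black to move; black king on a1.
In check: no.
King squares — b1: attacked by Qc2; a2: attacked by Qc2; b2: attacked by Qc2.
Legal moves for Black: none.
Not in check and no legal moves → stalemate.

stalemate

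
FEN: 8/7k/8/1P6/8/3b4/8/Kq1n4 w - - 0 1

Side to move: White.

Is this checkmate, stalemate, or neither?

White to move; white king on a1.
In check: yes, from the black queen on b1.
King squares — b1: attacked by Bd3; a2: attacked by Qb1; b2: attacked by Qb1.
Legal moves for White: none.
In check with no legal moves → checkmate.

checkmate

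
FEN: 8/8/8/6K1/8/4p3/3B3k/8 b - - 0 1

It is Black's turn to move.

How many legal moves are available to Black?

Black to move; king on h2.
In check: no.
Legal moves: Kh3, Kg3, Kg2, Kh1, Kg1, exd2, e2.
Count: 7.

7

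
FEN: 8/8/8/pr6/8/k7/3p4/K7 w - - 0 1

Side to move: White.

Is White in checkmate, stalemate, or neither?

White to move; white king on a1.
In check: no.
King squares — b1: attacked by Rb5; a2: attacked by Ka3; b2: attacked by Ka3.
Legal moves for White: none.
Not in check and no legal moves → stalemate.

stalemate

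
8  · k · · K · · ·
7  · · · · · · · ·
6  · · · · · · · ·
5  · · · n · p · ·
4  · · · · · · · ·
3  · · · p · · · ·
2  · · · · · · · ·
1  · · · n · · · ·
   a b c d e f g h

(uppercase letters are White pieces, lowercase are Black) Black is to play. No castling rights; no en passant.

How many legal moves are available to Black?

19

Black to move; king on b8.
In check: no.
Legal moves: Kc8, Ka8, Kc7, Kb7, Ka7, Ne7, Nc7+, Nf6+, Nb6, Nf4, Nb4, N5e3, N5c3, N1e3, N1c3, Nf2, Nb2, f4, d2.
Count: 19.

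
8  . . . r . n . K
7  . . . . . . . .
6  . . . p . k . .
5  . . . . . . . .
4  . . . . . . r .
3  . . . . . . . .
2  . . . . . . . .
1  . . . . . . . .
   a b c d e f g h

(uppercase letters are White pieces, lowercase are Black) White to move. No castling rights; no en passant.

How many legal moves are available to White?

0

White to move; king on h8.
In check: no.
Legal moves: none.
Count: 0.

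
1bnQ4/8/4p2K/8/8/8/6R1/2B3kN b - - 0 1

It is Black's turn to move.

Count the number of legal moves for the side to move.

Black to move; king on g1.
In check: yes, from the white rook on g2.
Legal moves: Kxg2, Kxh1, Kf1.
Count: 3.

3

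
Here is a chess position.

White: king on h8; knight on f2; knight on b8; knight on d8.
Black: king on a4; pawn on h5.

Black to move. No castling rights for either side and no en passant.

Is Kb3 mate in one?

no

After Kb3: white king on h8; in check: no.
White is not in check, so this cannot be checkmate.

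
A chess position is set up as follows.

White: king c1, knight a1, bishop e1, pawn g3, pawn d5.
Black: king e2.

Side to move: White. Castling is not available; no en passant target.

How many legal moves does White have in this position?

White to move; king on c1.
In check: no.
Legal moves: Ba5, Bb4, Bc3, Bf2, Bd2, Kc2, Kb2, Kb1, Nb3, Nc2, d6, g4.
Count: 12.

12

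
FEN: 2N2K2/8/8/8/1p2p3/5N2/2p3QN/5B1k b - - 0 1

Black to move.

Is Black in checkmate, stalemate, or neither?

Black to move; black king on h1.
In check: yes, from the white queen on g2.
King squares — g1: attacked by Qg2; g2: attacked by Bf1; h2: attacked by Qg2.
Legal moves for Black: none.
In check with no legal moves → checkmate.

checkmate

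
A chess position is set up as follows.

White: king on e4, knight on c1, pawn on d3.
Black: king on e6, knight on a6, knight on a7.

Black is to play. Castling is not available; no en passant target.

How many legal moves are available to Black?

Black to move; king on e6.
In check: no.
Legal moves: Nc8, Nc6, Nb5, Kf7, Ke7, Kd7, Kf6, Kd6, Nb8, Nc7, Nc5+, Nb4.
Count: 12.

12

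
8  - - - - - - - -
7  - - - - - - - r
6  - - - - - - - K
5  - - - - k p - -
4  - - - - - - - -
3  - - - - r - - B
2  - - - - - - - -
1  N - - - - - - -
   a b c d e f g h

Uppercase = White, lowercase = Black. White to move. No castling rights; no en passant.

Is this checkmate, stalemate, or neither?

neither

White to move; white king on h6.
In check: yes, from the black rook on h7.
King squares — g5: available; h5: attacked by Rh7; g6: available; g7: attacked by Rh7; h7: available.
Legal moves for White: Kxh7, Kg6, Kg5.
White is in check but has 3 legal moves → neither.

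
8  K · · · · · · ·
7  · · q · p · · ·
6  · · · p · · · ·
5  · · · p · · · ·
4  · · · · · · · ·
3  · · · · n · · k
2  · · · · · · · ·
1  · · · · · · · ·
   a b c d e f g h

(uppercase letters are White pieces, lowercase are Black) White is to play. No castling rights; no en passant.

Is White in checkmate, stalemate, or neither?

White to move; white king on a8.
In check: no.
King squares — a7: attacked by Qc7; b7: attacked by Qc7; b8: attacked by Qc7.
Legal moves for White: none.
Not in check and no legal moves → stalemate.

stalemate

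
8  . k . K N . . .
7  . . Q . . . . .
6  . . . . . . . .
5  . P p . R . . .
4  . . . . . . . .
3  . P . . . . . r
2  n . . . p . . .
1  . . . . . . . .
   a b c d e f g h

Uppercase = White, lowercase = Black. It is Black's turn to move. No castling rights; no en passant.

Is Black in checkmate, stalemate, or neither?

neither

Black to move; black king on b8.
In check: yes, from the white queen on c7.
Legal moves for Black: Ka8.
Black is in check but has 1 legal move → neither.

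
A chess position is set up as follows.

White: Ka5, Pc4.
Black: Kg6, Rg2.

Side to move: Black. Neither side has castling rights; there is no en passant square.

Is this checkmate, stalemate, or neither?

neither

Black to move; black king on g6.
In check: no.
Legal moves for Black include: Kh7, Kg7, Kf7, Kh6, Kf6, Kh5, Kg5, Kf5, Rg5+, Rg4, Rg3, Rh2, Rf2, Re2, Rd2, Rc2, Rb2, Ra2+, ... (list truncated; more exist).
Black has legal moves and is not in check → neither.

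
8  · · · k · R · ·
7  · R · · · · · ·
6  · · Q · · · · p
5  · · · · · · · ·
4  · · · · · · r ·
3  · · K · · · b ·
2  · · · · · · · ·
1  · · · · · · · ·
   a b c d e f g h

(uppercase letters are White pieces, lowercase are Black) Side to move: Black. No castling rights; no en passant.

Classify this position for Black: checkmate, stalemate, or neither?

checkmate

Black to move; black king on d8.
In check: yes, from the white rook on f8.
King squares — c7: attacked by Qc6; d7: attacked by Qc6; e7: attacked by Rb7; c8: attacked by Qc6; e8: attacked by Qc6.
Legal moves for Black: none.
In check with no legal moves → checkmate.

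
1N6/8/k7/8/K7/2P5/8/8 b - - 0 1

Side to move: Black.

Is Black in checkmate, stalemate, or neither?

neither

Black to move; black king on a6.
In check: yes, from the white knight on b8.
Legal moves for Black: Kb7, Ka7, Kb6.
Black is in check but has 3 legal moves → neither.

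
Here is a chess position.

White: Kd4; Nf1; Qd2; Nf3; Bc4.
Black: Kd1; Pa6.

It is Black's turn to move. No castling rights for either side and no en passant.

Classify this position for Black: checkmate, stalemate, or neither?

checkmate

Black to move; black king on d1.
In check: yes, from the white queen on d2.
King squares — c1: attacked by Qd2; e1: attacked by Qd2; c2: attacked by Qd2; d2: attacked by Nf1; e2: attacked by Qd2.
Legal moves for Black: none.
In check with no legal moves → checkmate.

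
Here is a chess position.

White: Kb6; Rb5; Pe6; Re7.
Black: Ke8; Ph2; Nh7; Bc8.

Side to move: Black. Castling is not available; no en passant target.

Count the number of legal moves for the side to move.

3

Black to move; king on e8.
In check: yes, from the white rook on e7.
Legal moves: Kf8, Kd8, Kxe7.
Count: 3.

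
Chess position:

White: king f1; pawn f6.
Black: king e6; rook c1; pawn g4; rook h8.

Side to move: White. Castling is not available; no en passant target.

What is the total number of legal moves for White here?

3

White to move; king on f1.
In check: yes, from the black rook on c1.
Legal moves: Kg2, Kf2, Ke2.
Count: 3.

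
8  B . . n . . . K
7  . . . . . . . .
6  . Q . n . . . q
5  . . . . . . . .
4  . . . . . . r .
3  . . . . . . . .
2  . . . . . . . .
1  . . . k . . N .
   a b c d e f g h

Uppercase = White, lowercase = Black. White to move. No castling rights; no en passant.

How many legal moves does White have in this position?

White to move; king on h8.
In check: yes, from the black queen on h6.
Legal moves: none.
Count: 0.

0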